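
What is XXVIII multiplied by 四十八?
Convert XXVIII (Roman numeral) → 10 + 10 + 5 + 1 + 1 + 1 = 28 (decimal)
Convert 四十八 (Chinese numeral) → 4×10 + 8 = 48 (decimal)
Compute 28 × 48 = 1344
1344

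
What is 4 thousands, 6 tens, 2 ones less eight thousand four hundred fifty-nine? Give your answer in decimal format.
Convert 4 thousands, 6 tens, 2 ones (place-value notation) → 4×1000 + 6×10 + 2 = 4062 (decimal)
Convert eight thousand four hundred fifty-nine (English words) → 8×1000 + 4×100 + 59 = 8459 (decimal)
Compute 4062 - 8459 = -4397
-4397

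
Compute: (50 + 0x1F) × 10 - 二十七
Convert 0x1F (hexadecimal) → 1×16 + 15 = 31 (decimal)
Convert 二十七 (Chinese numeral) → 2×10 + 7 = 27 (decimal)
Expression in decimal: (50 + 31) × 10 - 27
Parentheses first: 50 + 31 = 81
Multiply: 81 × 10 = 810
Subtract: 810 - 27 = 783
783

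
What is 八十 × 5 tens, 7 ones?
Convert 八十 (Chinese numeral) → 8×10 = 80 (decimal)
Convert 5 tens, 7 ones (place-value notation) → 5×10 + 7 = 57 (decimal)
Compute 80 × 57 = 4560
4560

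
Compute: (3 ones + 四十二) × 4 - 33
Convert 3 ones (place-value notation) → 3 (decimal)
Convert 四十二 (Chinese numeral) → 4×10 + 2 = 42 (decimal)
Expression in decimal: (3 + 42) × 4 - 33
Parentheses first: 3 + 42 = 45
Multiply: 45 × 4 = 180
Subtract: 180 - 33 = 147
147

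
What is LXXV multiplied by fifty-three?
Convert LXXV (Roman numeral) → 50 + 10 + 10 + 5 = 75 (decimal)
Convert fifty-three (English words) → 53 (decimal)
Compute 75 × 53 = 3975
3975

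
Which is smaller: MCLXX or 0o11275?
Convert MCLXX (Roman numeral) → 1000 + 100 + 50 + 10 + 10 = 1170 (decimal)
Convert 0o11275 (octal) → 1×4096 + 1×512 + 2×64 + 7×8 + 5 = 4797 (decimal)
Compare 1170 vs 4797: smaller = 1170
1170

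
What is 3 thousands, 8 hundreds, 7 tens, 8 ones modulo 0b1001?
Convert 3 thousands, 8 hundreds, 7 tens, 8 ones (place-value notation) → 3×1000 + 8×100 + 7×10 + 8 = 3878 (decimal)
Convert 0b1001 (binary) → 8 + 1 = 9 (decimal)
Compute 3878 mod 9 = 8
8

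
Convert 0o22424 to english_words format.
Convert 0o22424 (octal) → 2×4096 + 2×512 + 4×64 + 2×8 + 4 = 9492 (decimal)
Convert 9492 (decimal) → 9492 = 9×1000 + 4×100 + 92 → nine thousand four hundred ninety-two (English words)
nine thousand four hundred ninety-two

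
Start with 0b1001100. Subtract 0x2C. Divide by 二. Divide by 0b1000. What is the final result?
Convert 0b1001100 (binary) → 64 + 8 + 4 = 76 (decimal)
Start: 76
Convert 0x2C (hexadecimal) → 2×16 + 12 = 44 (decimal)
76 - 44 = 32
Convert 二 (Chinese numeral) → 2 (decimal)
32 ÷ 2 = 16
Convert 0b1000 (binary) → 8 (decimal)
16 ÷ 8 = 2
2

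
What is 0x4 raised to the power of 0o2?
Convert 0x4 (hexadecimal) → 4 (decimal)
Convert 0o2 (octal) → 2 (decimal)
Compute 4 ^ 2 = 16
16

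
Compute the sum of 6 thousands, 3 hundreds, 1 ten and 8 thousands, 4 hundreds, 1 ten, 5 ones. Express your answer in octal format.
Convert 6 thousands, 3 hundreds, 1 ten (place-value notation) → 6×1000 + 3×100 + 1×10 = 6310 (decimal)
Convert 8 thousands, 4 hundreds, 1 ten, 5 ones (place-value notation) → 8×1000 + 4×100 + 1×10 + 5 = 8415 (decimal)
Compute 6310 + 8415 = 14725
Convert 14725 (decimal) → 14725 = 3×4096 + 4×512 + 6×64 + 5 → 0o34605 (octal)
0o34605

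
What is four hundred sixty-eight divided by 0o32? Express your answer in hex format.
Convert four hundred sixty-eight (English words) → 4×100 + 68 = 468 (decimal)
Convert 0o32 (octal) → 3×8 + 2 = 26 (decimal)
Compute 468 ÷ 26 = 18
Convert 18 (decimal) → 18 = 1×16 + 2 → 0x12 (hexadecimal)
0x12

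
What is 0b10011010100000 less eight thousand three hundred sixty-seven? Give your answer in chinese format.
Convert 0b10011010100000 (binary) → 8192 + 1024 + 512 + 128 + 32 = 9888 (decimal)
Convert eight thousand three hundred sixty-seven (English words) → 8×1000 + 3×100 + 67 = 8367 (decimal)
Compute 9888 - 8367 = 1521
Convert 1521 (decimal) → 1521 = 1×1000 + 5×100 + 2×10 + 1 → 一千五百二十一 (Chinese numeral)
一千五百二十一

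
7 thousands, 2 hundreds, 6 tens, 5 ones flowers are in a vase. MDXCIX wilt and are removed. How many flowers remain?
Convert 7 thousands, 2 hundreds, 6 tens, 5 ones (place-value notation) → 7×1000 + 2×100 + 6×10 + 5 = 7265 (decimal)
Convert MDXCIX (Roman numeral) → 1000 + 500 + 90 + 9 = 1599 (decimal)
Compute 7265 - 1599 = 5666
5666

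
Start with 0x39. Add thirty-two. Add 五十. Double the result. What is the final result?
Convert 0x39 (hexadecimal) → 3×16 + 9 = 57 (decimal)
Start: 57
Convert thirty-two (English words) → 32 (decimal)
57 + 32 = 89
Convert 五十 (Chinese numeral) → 5×10 = 50 (decimal)
89 + 50 = 139
139 × 2 = 278
278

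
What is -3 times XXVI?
Convert XXVI (Roman numeral) → 10 + 10 + 5 + 1 = 26 (decimal)
Compute -3 × 26 = -78
-78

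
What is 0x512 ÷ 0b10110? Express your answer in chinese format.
Convert 0x512 (hexadecimal) → 5×256 + 1×16 + 2 = 1298 (decimal)
Convert 0b10110 (binary) → 16 + 4 + 2 = 22 (decimal)
Compute 1298 ÷ 22 = 59
Convert 59 (decimal) → 59 = 5×10 + 9 → 五十九 (Chinese numeral)
五十九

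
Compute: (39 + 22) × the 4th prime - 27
Convert the 4th prime (prime index) → 7 (decimal)
Expression in decimal: (39 + 22) × 7 - 27
Parentheses first: 39 + 22 = 61
Multiply: 61 × 7 = 427
Subtract: 427 - 27 = 400
400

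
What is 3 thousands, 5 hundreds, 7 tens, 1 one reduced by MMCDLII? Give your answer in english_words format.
Convert 3 thousands, 5 hundreds, 7 tens, 1 one (place-value notation) → 3×1000 + 5×100 + 7×10 + 1 = 3571 (decimal)
Convert MMCDLII (Roman numeral) → 1000 + 1000 + 400 + 50 + 1 + 1 = 2452 (decimal)
Compute 3571 - 2452 = 1119
Convert 1119 (decimal) → 1119 = 1×1000 + 1×100 + 19 → one thousand one hundred nineteen (English words)
one thousand one hundred nineteen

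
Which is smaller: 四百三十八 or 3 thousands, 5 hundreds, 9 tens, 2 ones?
Convert 四百三十八 (Chinese numeral) → 4×100 + 3×10 + 8 = 438 (decimal)
Convert 3 thousands, 5 hundreds, 9 tens, 2 ones (place-value notation) → 3×1000 + 5×100 + 9×10 + 2 = 3592 (decimal)
Compare 438 vs 3592: smaller = 438
438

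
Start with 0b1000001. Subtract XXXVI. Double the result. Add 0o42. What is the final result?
Convert 0b1000001 (binary) → 64 + 1 = 65 (decimal)
Start: 65
Convert XXXVI (Roman numeral) → 10 + 10 + 10 + 5 + 1 = 36 (decimal)
65 - 36 = 29
29 × 2 = 58
Convert 0o42 (octal) → 4×8 + 2 = 34 (decimal)
58 + 34 = 92
92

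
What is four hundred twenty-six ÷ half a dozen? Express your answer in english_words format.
Convert four hundred twenty-six (English words) → 4×100 + 26 = 426 (decimal)
Convert half a dozen (colloquial) → 6 (decimal)
Compute 426 ÷ 6 = 71
Convert 71 (decimal) → seventy-one (English words)
seventy-one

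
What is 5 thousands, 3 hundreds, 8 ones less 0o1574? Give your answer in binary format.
Convert 5 thousands, 3 hundreds, 8 ones (place-value notation) → 5×1000 + 3×100 + 8 = 5308 (decimal)
Convert 0o1574 (octal) → 1×512 + 5×64 + 7×8 + 4 = 892 (decimal)
Compute 5308 - 892 = 4416
Convert 4416 (decimal) → 4416 = 4096 + 256 + 64 → 0b1000101000000 (binary)
0b1000101000000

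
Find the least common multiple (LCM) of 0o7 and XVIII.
Convert 0o7 (octal) → 7 (decimal)
Convert XVIII (Roman numeral) → 10 + 5 + 1 + 1 + 1 = 18 (decimal)
Compute lcm(7, 18) = 126
126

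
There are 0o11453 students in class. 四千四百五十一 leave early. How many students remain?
Convert 0o11453 (octal) → 1×4096 + 1×512 + 4×64 + 5×8 + 3 = 4907 (decimal)
Convert 四千四百五十一 (Chinese numeral) → 4×1000 + 4×100 + 5×10 + 1 = 4451 (decimal)
Compute 4907 - 4451 = 456
456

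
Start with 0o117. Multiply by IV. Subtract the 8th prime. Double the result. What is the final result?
Convert 0o117 (octal) → 1×64 + 1×8 + 7 = 79 (decimal)
Start: 79
Convert IV (Roman numeral) → 4 (decimal)
79 × 4 = 316
Convert the 8th prime (prime index) → 19 (decimal)
316 - 19 = 297
297 × 2 = 594
594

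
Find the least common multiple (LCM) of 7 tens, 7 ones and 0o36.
Convert 7 tens, 7 ones (place-value notation) → 7×10 + 7 = 77 (decimal)
Convert 0o36 (octal) → 3×8 + 6 = 30 (decimal)
Compute lcm(77, 30) = 2310
2310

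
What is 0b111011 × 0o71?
Convert 0b111011 (binary) → 32 + 16 + 8 + 2 + 1 = 59 (decimal)
Convert 0o71 (octal) → 7×8 + 1 = 57 (decimal)
Compute 59 × 57 = 3363
3363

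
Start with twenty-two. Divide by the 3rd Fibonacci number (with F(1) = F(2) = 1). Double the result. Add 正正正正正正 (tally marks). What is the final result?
Convert twenty-two (English words) → 22 (decimal)
Start: 22
Convert the 3rd Fibonacci number (with F(1) = F(2) = 1) (Fibonacci index) → 1, 1, 2 → 2 (decimal)
22 ÷ 2 = 11
11 × 2 = 22
Convert 正正正正正正 (tally marks) → 5 + 5 + 5 + 5 + 5 + 5 = 30 (decimal)
22 + 30 = 52
52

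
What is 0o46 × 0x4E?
Convert 0o46 (octal) → 4×8 + 6 = 38 (decimal)
Convert 0x4E (hexadecimal) → 4×16 + 14 = 78 (decimal)
Compute 38 × 78 = 2964
2964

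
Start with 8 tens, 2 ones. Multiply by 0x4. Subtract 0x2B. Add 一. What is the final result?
Convert 8 tens, 2 ones (place-value notation) → 8×10 + 2 = 82 (decimal)
Start: 82
Convert 0x4 (hexadecimal) → 4 (decimal)
82 × 4 = 328
Convert 0x2B (hexadecimal) → 2×16 + 11 = 43 (decimal)
328 - 43 = 285
Convert 一 (Chinese numeral) → 1 (decimal)
285 + 1 = 286
286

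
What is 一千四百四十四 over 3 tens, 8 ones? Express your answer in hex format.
Convert 一千四百四十四 (Chinese numeral) → 1×1000 + 4×100 + 4×10 + 4 = 1444 (decimal)
Convert 3 tens, 8 ones (place-value notation) → 3×10 + 8 = 38 (decimal)
Compute 1444 ÷ 38 = 38
Convert 38 (decimal) → 38 = 2×16 + 6 → 0x26 (hexadecimal)
0x26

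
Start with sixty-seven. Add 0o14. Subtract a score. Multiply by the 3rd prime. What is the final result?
Convert sixty-seven (English words) → 67 (decimal)
Start: 67
Convert 0o14 (octal) → 1×8 + 4 = 12 (decimal)
67 + 12 = 79
Convert a score (colloquial) → 20 (decimal)
79 - 20 = 59
Convert the 3rd prime (prime index) → 5 (decimal)
59 × 5 = 295
295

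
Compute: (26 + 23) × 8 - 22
Parentheses first: 26 + 23 = 49
Multiply: 49 × 8 = 392
Subtract: 392 - 22 = 370
370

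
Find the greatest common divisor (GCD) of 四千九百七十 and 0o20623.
Convert 四千九百七十 (Chinese numeral) → 4×1000 + 9×100 + 7×10 = 4970 (decimal)
Convert 0o20623 (octal) → 2×4096 + 6×64 + 2×8 + 3 = 8595 (decimal)
Compute gcd(4970, 8595) = 5
5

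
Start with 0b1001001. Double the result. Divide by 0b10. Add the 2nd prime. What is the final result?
Convert 0b1001001 (binary) → 64 + 8 + 1 = 73 (decimal)
Start: 73
73 × 2 = 146
Convert 0b10 (binary) → 2 (decimal)
146 ÷ 2 = 73
Convert the 2nd prime (prime index) → 3 (decimal)
73 + 3 = 76
76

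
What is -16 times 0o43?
Convert 0o43 (octal) → 4×8 + 3 = 35 (decimal)
Compute -16 × 35 = -560
-560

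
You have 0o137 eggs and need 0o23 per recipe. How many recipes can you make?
Convert 0o137 (octal) → 1×64 + 3×8 + 7 = 95 (decimal)
Convert 0o23 (octal) → 2×8 + 3 = 19 (decimal)
Compute 95 ÷ 19 = 5
5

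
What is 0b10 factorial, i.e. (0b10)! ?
Convert 0b10 (binary) → 2 (decimal)
Compute 2! = 2
2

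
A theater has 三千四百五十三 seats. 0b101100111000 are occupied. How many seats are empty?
Convert 三千四百五十三 (Chinese numeral) → 3×1000 + 4×100 + 5×10 + 3 = 3453 (decimal)
Convert 0b101100111000 (binary) → 2048 + 512 + 256 + 32 + 16 + 8 = 2872 (decimal)
Compute 3453 - 2872 = 581
581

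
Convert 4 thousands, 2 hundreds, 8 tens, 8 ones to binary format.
Convert 4 thousands, 2 hundreds, 8 tens, 8 ones (place-value notation) → 4×1000 + 2×100 + 8×10 + 8 = 4288 (decimal)
Convert 4288 (decimal) → 4288 = 4096 + 128 + 64 → 0b1000011000000 (binary)
0b1000011000000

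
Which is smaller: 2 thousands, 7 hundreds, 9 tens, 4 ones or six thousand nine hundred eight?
Convert 2 thousands, 7 hundreds, 9 tens, 4 ones (place-value notation) → 2×1000 + 7×100 + 9×10 + 4 = 2794 (decimal)
Convert six thousand nine hundred eight (English words) → 6×1000 + 9×100 + 8 = 6908 (decimal)
Compare 2794 vs 6908: smaller = 2794
2794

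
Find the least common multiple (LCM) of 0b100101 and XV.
Convert 0b100101 (binary) → 32 + 4 + 1 = 37 (decimal)
Convert XV (Roman numeral) → 10 + 5 = 15 (decimal)
Compute lcm(37, 15) = 555
555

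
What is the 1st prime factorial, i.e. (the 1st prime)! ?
Convert the 1st prime (prime index) → 2 (decimal)
Compute 2! = 2
2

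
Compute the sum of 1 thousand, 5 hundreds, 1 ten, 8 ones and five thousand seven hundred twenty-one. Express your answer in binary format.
Convert 1 thousand, 5 hundreds, 1 ten, 8 ones (place-value notation) → 1×1000 + 5×100 + 1×10 + 8 = 1518 (decimal)
Convert five thousand seven hundred twenty-one (English words) → 5×1000 + 7×100 + 21 = 5721 (decimal)
Compute 1518 + 5721 = 7239
Convert 7239 (decimal) → 7239 = 4096 + 2048 + 1024 + 64 + 4 + 2 + 1 → 0b1110001000111 (binary)
0b1110001000111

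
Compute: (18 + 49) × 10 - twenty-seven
Convert twenty-seven (English words) → 27 (decimal)
Expression in decimal: (18 + 49) × 10 - 27
Parentheses first: 18 + 49 = 67
Multiply: 67 × 10 = 670
Subtract: 670 - 27 = 643
643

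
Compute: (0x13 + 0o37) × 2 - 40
Convert 0x13 (hexadecimal) → 1×16 + 3 = 19 (decimal)
Convert 0o37 (octal) → 3×8 + 7 = 31 (decimal)
Expression in decimal: (19 + 31) × 2 - 40
Parentheses first: 19 + 31 = 50
Multiply: 50 × 2 = 100
Subtract: 100 - 40 = 60
60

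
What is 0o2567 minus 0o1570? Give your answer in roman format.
Convert 0o2567 (octal) → 2×512 + 5×64 + 6×8 + 7 = 1399 (decimal)
Convert 0o1570 (octal) → 1×512 + 5×64 + 7×8 = 888 (decimal)
Compute 1399 - 888 = 511
Convert 511 (decimal) → 511 = 500 + 10 + 1 → DXI (Roman numeral)
DXI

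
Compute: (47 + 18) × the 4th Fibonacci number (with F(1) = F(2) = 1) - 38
Convert the 4th Fibonacci number (with F(1) = F(2) = 1) (Fibonacci index) → 1, 1, 2, 3 → 3 (decimal)
Expression in decimal: (47 + 18) × 3 - 38
Parentheses first: 47 + 18 = 65
Multiply: 65 × 3 = 195
Subtract: 195 - 38 = 157
157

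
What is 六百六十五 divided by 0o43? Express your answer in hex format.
Convert 六百六十五 (Chinese numeral) → 6×100 + 6×10 + 5 = 665 (decimal)
Convert 0o43 (octal) → 4×8 + 3 = 35 (decimal)
Compute 665 ÷ 35 = 19
Convert 19 (decimal) → 19 = 1×16 + 3 → 0x13 (hexadecimal)
0x13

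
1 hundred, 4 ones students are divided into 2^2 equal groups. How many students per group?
Convert 1 hundred, 4 ones (place-value notation) → 1×100 + 4 = 104 (decimal)
Convert 2^2 (power) → 4 (decimal)
Compute 104 ÷ 4 = 26
26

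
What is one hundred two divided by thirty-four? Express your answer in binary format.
Convert one hundred two (English words) → 1×100 + 2 = 102 (decimal)
Convert thirty-four (English words) → 34 (decimal)
Compute 102 ÷ 34 = 3
Convert 3 (decimal) → 3 = 2 + 1 → 0b11 (binary)
0b11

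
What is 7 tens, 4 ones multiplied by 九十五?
Convert 7 tens, 4 ones (place-value notation) → 7×10 + 4 = 74 (decimal)
Convert 九十五 (Chinese numeral) → 9×10 + 5 = 95 (decimal)
Compute 74 × 95 = 7030
7030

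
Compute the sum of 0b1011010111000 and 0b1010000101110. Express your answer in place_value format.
Convert 0b1011010111000 (binary) → 4096 + 1024 + 512 + 128 + 32 + 16 + 8 = 5816 (decimal)
Convert 0b1010000101110 (binary) → 4096 + 1024 + 32 + 8 + 4 + 2 = 5166 (decimal)
Compute 5816 + 5166 = 10982
Convert 10982 (decimal) → 10982 = 10×1000 + 9×100 + 8×10 + 2 → 10 thousands, 9 hundreds, 8 tens, 2 ones (place-value notation)
10 thousands, 9 hundreds, 8 tens, 2 ones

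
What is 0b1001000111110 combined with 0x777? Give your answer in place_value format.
Convert 0b1001000111110 (binary) → 4096 + 512 + 32 + 16 + 8 + 4 + 2 = 4670 (decimal)
Convert 0x777 (hexadecimal) → 7×256 + 7×16 + 7 = 1911 (decimal)
Compute 4670 + 1911 = 6581
Convert 6581 (decimal) → 6581 = 6×1000 + 5×100 + 8×10 + 1 → 6 thousands, 5 hundreds, 8 tens, 1 one (place-value notation)
6 thousands, 5 hundreds, 8 tens, 1 one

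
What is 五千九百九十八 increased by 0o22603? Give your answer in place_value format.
Convert 五千九百九十八 (Chinese numeral) → 5×1000 + 9×100 + 9×10 + 8 = 5998 (decimal)
Convert 0o22603 (octal) → 2×4096 + 2×512 + 6×64 + 3 = 9603 (decimal)
Compute 5998 + 9603 = 15601
Convert 15601 (decimal) → 15601 = 15×1000 + 6×100 + 1 → 15 thousands, 6 hundreds, 1 one (place-value notation)
15 thousands, 6 hundreds, 1 one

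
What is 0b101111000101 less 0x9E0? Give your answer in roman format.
Convert 0b101111000101 (binary) → 2048 + 512 + 256 + 128 + 64 + 4 + 1 = 3013 (decimal)
Convert 0x9E0 (hexadecimal) → 9×256 + 14×16 = 2528 (decimal)
Compute 3013 - 2528 = 485
Convert 485 (decimal) → 485 = 400 + 50 + 10 + 10 + 10 + 5 → CDLXXXV (Roman numeral)
CDLXXXV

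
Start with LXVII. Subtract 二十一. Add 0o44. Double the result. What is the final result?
Convert LXVII (Roman numeral) → 50 + 10 + 5 + 1 + 1 = 67 (decimal)
Start: 67
Convert 二十一 (Chinese numeral) → 2×10 + 1 = 21 (decimal)
67 - 21 = 46
Convert 0o44 (octal) → 4×8 + 4 = 36 (decimal)
46 + 36 = 82
82 × 2 = 164
164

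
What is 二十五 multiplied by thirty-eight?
Convert 二十五 (Chinese numeral) → 2×10 + 5 = 25 (decimal)
Convert thirty-eight (English words) → 38 (decimal)
Compute 25 × 38 = 950
950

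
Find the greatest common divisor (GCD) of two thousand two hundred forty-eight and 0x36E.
Convert two thousand two hundred forty-eight (English words) → 2×1000 + 2×100 + 48 = 2248 (decimal)
Convert 0x36E (hexadecimal) → 3×256 + 6×16 + 14 = 878 (decimal)
Compute gcd(2248, 878) = 2
2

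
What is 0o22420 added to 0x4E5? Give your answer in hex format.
Convert 0o22420 (octal) → 2×4096 + 2×512 + 4×64 + 2×8 = 9488 (decimal)
Convert 0x4E5 (hexadecimal) → 4×256 + 14×16 + 5 = 1253 (decimal)
Compute 9488 + 1253 = 10741
Convert 10741 (decimal) → 10741 = 2×4096 + 9×256 + 15×16 + 5 → 0x29F5 (hexadecimal)
0x29F5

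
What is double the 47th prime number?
The 47th prime number = 211
Compute 211 × 2 = 422
422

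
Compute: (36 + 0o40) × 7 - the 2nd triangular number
Convert 0o40 (octal) → 4×8 = 32 (decimal)
Convert the 2nd triangular number (triangular index) → 2×3/2 = 3 (decimal)
Expression in decimal: (36 + 32) × 7 - 3
Parentheses first: 36 + 32 = 68
Multiply: 68 × 7 = 476
Subtract: 476 - 3 = 473
473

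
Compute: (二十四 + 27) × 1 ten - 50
Convert 二十四 (Chinese numeral) → 2×10 + 4 = 24 (decimal)
Convert 1 ten (place-value notation) → 1×10 = 10 (decimal)
Expression in decimal: (24 + 27) × 10 - 50
Parentheses first: 24 + 27 = 51
Multiply: 51 × 10 = 510
Subtract: 510 - 50 = 460
460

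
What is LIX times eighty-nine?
Convert LIX (Roman numeral) → 50 + 9 = 59 (decimal)
Convert eighty-nine (English words) → 89 (decimal)
Compute 59 × 89 = 5251
5251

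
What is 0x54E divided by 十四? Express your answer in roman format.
Convert 0x54E (hexadecimal) → 5×256 + 4×16 + 14 = 1358 (decimal)
Convert 十四 (Chinese numeral) → 1×10 + 4 = 14 (decimal)
Compute 1358 ÷ 14 = 97
Convert 97 (decimal) → 97 = 90 + 5 + 1 + 1 → XCVII (Roman numeral)
XCVII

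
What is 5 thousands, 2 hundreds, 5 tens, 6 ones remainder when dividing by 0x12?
Convert 5 thousands, 2 hundreds, 5 tens, 6 ones (place-value notation) → 5×1000 + 2×100 + 5×10 + 6 = 5256 (decimal)
Convert 0x12 (hexadecimal) → 1×16 + 2 = 18 (decimal)
Compute 5256 mod 18 = 0
0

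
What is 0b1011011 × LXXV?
Convert 0b1011011 (binary) → 64 + 16 + 8 + 2 + 1 = 91 (decimal)
Convert LXXV (Roman numeral) → 50 + 10 + 10 + 5 = 75 (decimal)
Compute 91 × 75 = 6825
6825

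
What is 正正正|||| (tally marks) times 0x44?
Convert 正正正|||| (tally marks) → 5 + 5 + 5 + 4 = 19 (decimal)
Convert 0x44 (hexadecimal) → 4×16 + 4 = 68 (decimal)
Compute 19 × 68 = 1292
1292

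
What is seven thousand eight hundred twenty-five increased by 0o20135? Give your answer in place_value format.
Convert seven thousand eight hundred twenty-five (English words) → 7×1000 + 8×100 + 25 = 7825 (decimal)
Convert 0o20135 (octal) → 2×4096 + 1×64 + 3×8 + 5 = 8285 (decimal)
Compute 7825 + 8285 = 16110
Convert 16110 (decimal) → 16110 = 16×1000 + 1×100 + 1×10 → 16 thousands, 1 hundred, 1 ten (place-value notation)
16 thousands, 1 hundred, 1 ten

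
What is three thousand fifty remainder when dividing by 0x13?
Convert three thousand fifty (English words) → 3×1000 + 50 = 3050 (decimal)
Convert 0x13 (hexadecimal) → 1×16 + 3 = 19 (decimal)
Compute 3050 mod 19 = 10
10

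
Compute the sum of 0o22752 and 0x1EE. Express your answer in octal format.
Convert 0o22752 (octal) → 2×4096 + 2×512 + 7×64 + 5×8 + 2 = 9706 (decimal)
Convert 0x1EE (hexadecimal) → 1×256 + 14×16 + 14 = 494 (decimal)
Compute 9706 + 494 = 10200
Convert 10200 (decimal) → 10200 = 2×4096 + 3×512 + 7×64 + 3×8 → 0o23730 (octal)
0o23730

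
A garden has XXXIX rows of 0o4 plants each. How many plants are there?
Convert 0o4 (octal) → 4 (decimal)
Convert XXXIX (Roman numeral) → 10 + 10 + 10 + 9 = 39 (decimal)
Compute 4 × 39 = 156
156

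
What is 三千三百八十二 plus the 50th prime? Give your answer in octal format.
Convert 三千三百八十二 (Chinese numeral) → 3×1000 + 3×100 + 8×10 + 2 = 3382 (decimal)
Convert the 50th prime (prime index) → 229 (decimal)
Compute 3382 + 229 = 3611
Convert 3611 (decimal) → 3611 = 7×512 + 3×8 + 3 → 0o7033 (octal)
0o7033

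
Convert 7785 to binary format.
Convert 7785 (decimal) → 7785 = 4096 + 2048 + 1024 + 512 + 64 + 32 + 8 + 1 → 0b1111001101001 (binary)
0b1111001101001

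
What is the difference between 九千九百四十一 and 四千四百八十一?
Convert 九千九百四十一 (Chinese numeral) → 9×1000 + 9×100 + 4×10 + 1 = 9941 (decimal)
Convert 四千四百八十一 (Chinese numeral) → 4×1000 + 4×100 + 8×10 + 1 = 4481 (decimal)
Difference: |9941 - 4481| = 5460
5460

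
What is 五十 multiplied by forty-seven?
Convert 五十 (Chinese numeral) → 5×10 = 50 (decimal)
Convert forty-seven (English words) → 47 (decimal)
Compute 50 × 47 = 2350
2350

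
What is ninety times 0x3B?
Convert ninety (English words) → 90 (decimal)
Convert 0x3B (hexadecimal) → 3×16 + 11 = 59 (decimal)
Compute 90 × 59 = 5310
5310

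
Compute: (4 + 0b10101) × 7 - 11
Convert 0b10101 (binary) → 16 + 4 + 1 = 21 (decimal)
Expression in decimal: (4 + 21) × 7 - 11
Parentheses first: 4 + 21 = 25
Multiply: 25 × 7 = 175
Subtract: 175 - 11 = 164
164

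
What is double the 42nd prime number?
The 42nd prime number = 181
Compute 181 × 2 = 362
362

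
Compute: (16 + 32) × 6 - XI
Convert XI (Roman numeral) → 10 + 1 = 11 (decimal)
Expression in decimal: (16 + 32) × 6 - 11
Parentheses first: 16 + 32 = 48
Multiply: 48 × 6 = 288
Subtract: 288 - 11 = 277
277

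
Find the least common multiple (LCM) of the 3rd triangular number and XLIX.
Convert the 3rd triangular number (triangular index) → 3×4/2 = 6 (decimal)
Convert XLIX (Roman numeral) → 40 + 9 = 49 (decimal)
Compute lcm(6, 49) = 294
294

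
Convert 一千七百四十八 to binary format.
Convert 一千七百四十八 (Chinese numeral) → 1×1000 + 7×100 + 4×10 + 8 = 1748 (decimal)
Convert 1748 (decimal) → 1748 = 1024 + 512 + 128 + 64 + 16 + 4 → 0b11011010100 (binary)
0b11011010100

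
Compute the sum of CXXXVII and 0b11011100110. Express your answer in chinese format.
Convert CXXXVII (Roman numeral) → 100 + 10 + 10 + 10 + 5 + 1 + 1 = 137 (decimal)
Convert 0b11011100110 (binary) → 1024 + 512 + 128 + 64 + 32 + 4 + 2 = 1766 (decimal)
Compute 137 + 1766 = 1903
Convert 1903 (decimal) → 1903 = 1×1000 + 9×100 + 3 → 一千九百零三 (Chinese numeral)
一千九百零三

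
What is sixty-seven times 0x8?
Convert sixty-seven (English words) → 67 (decimal)
Convert 0x8 (hexadecimal) → 8 (decimal)
Compute 67 × 8 = 536
536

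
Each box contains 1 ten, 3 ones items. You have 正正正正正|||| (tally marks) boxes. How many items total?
Convert 1 ten, 3 ones (place-value notation) → 1×10 + 3 = 13 (decimal)
Convert 正正正正正|||| (tally marks) → 5 + 5 + 5 + 5 + 5 + 4 = 29 (decimal)
Compute 13 × 29 = 377
377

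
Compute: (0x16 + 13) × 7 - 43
Convert 0x16 (hexadecimal) → 1×16 + 6 = 22 (decimal)
Expression in decimal: (22 + 13) × 7 - 43
Parentheses first: 22 + 13 = 35
Multiply: 35 × 7 = 245
Subtract: 245 - 43 = 202
202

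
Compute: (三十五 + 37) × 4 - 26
Convert 三十五 (Chinese numeral) → 3×10 + 5 = 35 (decimal)
Expression in decimal: (35 + 37) × 4 - 26
Parentheses first: 35 + 37 = 72
Multiply: 72 × 4 = 288
Subtract: 288 - 26 = 262
262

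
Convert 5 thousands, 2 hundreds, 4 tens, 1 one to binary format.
Convert 5 thousands, 2 hundreds, 4 tens, 1 one (place-value notation) → 5×1000 + 2×100 + 4×10 + 1 = 5241 (decimal)
Convert 5241 (decimal) → 5241 = 4096 + 1024 + 64 + 32 + 16 + 8 + 1 → 0b1010001111001 (binary)
0b1010001111001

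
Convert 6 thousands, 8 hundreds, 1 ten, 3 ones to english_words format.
Convert 6 thousands, 8 hundreds, 1 ten, 3 ones (place-value notation) → 6×1000 + 8×100 + 1×10 + 3 = 6813 (decimal)
Convert 6813 (decimal) → 6813 = 6×1000 + 8×100 + 13 → six thousand eight hundred thirteen (English words)
six thousand eight hundred thirteen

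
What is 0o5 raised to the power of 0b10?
Convert 0o5 (octal) → 5 (decimal)
Convert 0b10 (binary) → 2 (decimal)
Compute 5 ^ 2 = 25
25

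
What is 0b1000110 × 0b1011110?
Convert 0b1000110 (binary) → 64 + 4 + 2 = 70 (decimal)
Convert 0b1011110 (binary) → 64 + 16 + 8 + 4 + 2 = 94 (decimal)
Compute 70 × 94 = 6580
6580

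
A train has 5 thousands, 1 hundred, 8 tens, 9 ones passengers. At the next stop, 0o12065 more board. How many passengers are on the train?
Convert 5 thousands, 1 hundred, 8 tens, 9 ones (place-value notation) → 5×1000 + 1×100 + 8×10 + 9 = 5189 (decimal)
Convert 0o12065 (octal) → 1×4096 + 2×512 + 6×8 + 5 = 5173 (decimal)
Compute 5189 + 5173 = 10362
10362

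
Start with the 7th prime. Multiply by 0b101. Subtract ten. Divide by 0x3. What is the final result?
Convert the 7th prime (prime index) → 17 (decimal)
Start: 17
Convert 0b101 (binary) → 4 + 1 = 5 (decimal)
17 × 5 = 85
Convert ten (English words) → 10 (decimal)
85 - 10 = 75
Convert 0x3 (hexadecimal) → 3 (decimal)
75 ÷ 3 = 25
25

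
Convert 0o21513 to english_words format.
Convert 0o21513 (octal) → 2×4096 + 1×512 + 5×64 + 1×8 + 3 = 9035 (decimal)
Convert 9035 (decimal) → 9035 = 9×1000 + 35 → nine thousand thirty-five (English words)
nine thousand thirty-five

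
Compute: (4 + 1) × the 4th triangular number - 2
Convert the 4th triangular number (triangular index) → 4×5/2 = 10 (decimal)
Expression in decimal: (4 + 1) × 10 - 2
Parentheses first: 4 + 1 = 5
Multiply: 5 × 10 = 50
Subtract: 50 - 2 = 48
48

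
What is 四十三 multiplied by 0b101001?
Convert 四十三 (Chinese numeral) → 4×10 + 3 = 43 (decimal)
Convert 0b101001 (binary) → 32 + 8 + 1 = 41 (decimal)
Compute 43 × 41 = 1763
1763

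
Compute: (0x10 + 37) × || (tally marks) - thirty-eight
Convert 0x10 (hexadecimal) → 1×16 = 16 (decimal)
Convert || (tally marks) → 2 (decimal)
Convert thirty-eight (English words) → 38 (decimal)
Expression in decimal: (16 + 37) × 2 - 38
Parentheses first: 16 + 37 = 53
Multiply: 53 × 2 = 106
Subtract: 106 - 38 = 68
68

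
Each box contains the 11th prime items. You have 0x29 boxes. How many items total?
Convert the 11th prime (prime index) → 31 (decimal)
Convert 0x29 (hexadecimal) → 2×16 + 9 = 41 (decimal)
Compute 31 × 41 = 1271
1271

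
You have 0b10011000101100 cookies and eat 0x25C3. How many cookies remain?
Convert 0b10011000101100 (binary) → 8192 + 1024 + 512 + 32 + 8 + 4 = 9772 (decimal)
Convert 0x25C3 (hexadecimal) → 2×4096 + 5×256 + 12×16 + 3 = 9667 (decimal)
Compute 9772 - 9667 = 105
105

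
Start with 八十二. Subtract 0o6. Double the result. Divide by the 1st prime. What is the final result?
Convert 八十二 (Chinese numeral) → 8×10 + 2 = 82 (decimal)
Start: 82
Convert 0o6 (octal) → 6 (decimal)
82 - 6 = 76
76 × 2 = 152
Convert the 1st prime (prime index) → 2 (decimal)
152 ÷ 2 = 76
76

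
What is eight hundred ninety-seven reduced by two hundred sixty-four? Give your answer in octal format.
Convert eight hundred ninety-seven (English words) → 8×100 + 97 = 897 (decimal)
Convert two hundred sixty-four (English words) → 2×100 + 64 = 264 (decimal)
Compute 897 - 264 = 633
Convert 633 (decimal) → 633 = 1×512 + 1×64 + 7×8 + 1 → 0o1171 (octal)
0o1171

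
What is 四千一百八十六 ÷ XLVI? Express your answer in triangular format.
Convert 四千一百八十六 (Chinese numeral) → 4×1000 + 1×100 + 8×10 + 6 = 4186 (decimal)
Convert XLVI (Roman numeral) → 40 + 5 + 1 = 46 (decimal)
Compute 4186 ÷ 46 = 91
Convert 91 (decimal) → 91 = 13×14/2 → the 13th triangular number (triangular index)
the 13th triangular number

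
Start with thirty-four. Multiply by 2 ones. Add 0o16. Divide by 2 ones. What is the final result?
Convert thirty-four (English words) → 34 (decimal)
Start: 34
Convert 2 ones (place-value notation) → 2 (decimal)
34 × 2 = 68
Convert 0o16 (octal) → 1×8 + 6 = 14 (decimal)
68 + 14 = 82
Convert 2 ones (place-value notation) → 2 (decimal)
82 ÷ 2 = 41
41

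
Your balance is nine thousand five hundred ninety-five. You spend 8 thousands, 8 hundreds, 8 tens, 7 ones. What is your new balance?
Convert nine thousand five hundred ninety-five (English words) → 9×1000 + 5×100 + 95 = 9595 (decimal)
Convert 8 thousands, 8 hundreds, 8 tens, 7 ones (place-value notation) → 8×1000 + 8×100 + 8×10 + 7 = 8887 (decimal)
Compute 9595 - 8887 = 708
708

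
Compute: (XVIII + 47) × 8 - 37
Convert XVIII (Roman numeral) → 10 + 5 + 1 + 1 + 1 = 18 (decimal)
Expression in decimal: (18 + 47) × 8 - 37
Parentheses first: 18 + 47 = 65
Multiply: 65 × 8 = 520
Subtract: 520 - 37 = 483
483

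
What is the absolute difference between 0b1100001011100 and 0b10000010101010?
Convert 0b1100001011100 (binary) → 4096 + 2048 + 64 + 16 + 8 + 4 = 6236 (decimal)
Convert 0b10000010101010 (binary) → 8192 + 128 + 32 + 8 + 2 = 8362 (decimal)
Compute |6236 - 8362| = 2126
2126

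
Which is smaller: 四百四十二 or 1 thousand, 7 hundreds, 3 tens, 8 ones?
Convert 四百四十二 (Chinese numeral) → 4×100 + 4×10 + 2 = 442 (decimal)
Convert 1 thousand, 7 hundreds, 3 tens, 8 ones (place-value notation) → 1×1000 + 7×100 + 3×10 + 8 = 1738 (decimal)
Compare 442 vs 1738: smaller = 442
442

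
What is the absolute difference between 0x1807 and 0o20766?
Convert 0x1807 (hexadecimal) → 1×4096 + 8×256 + 7 = 6151 (decimal)
Convert 0o20766 (octal) → 2×4096 + 7×64 + 6×8 + 6 = 8694 (decimal)
Compute |6151 - 8694| = 2543
2543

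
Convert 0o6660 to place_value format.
Convert 0o6660 (octal) → 6×512 + 6×64 + 6×8 = 3504 (decimal)
Convert 3504 (decimal) → 3504 = 3×1000 + 5×100 + 4 → 3 thousands, 5 hundreds, 4 ones (place-value notation)
3 thousands, 5 hundreds, 4 ones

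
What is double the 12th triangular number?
The 12th triangular number = 12×13/2 = 78
Compute 78 × 2 = 156
156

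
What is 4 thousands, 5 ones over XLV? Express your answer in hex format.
Convert 4 thousands, 5 ones (place-value notation) → 4×1000 + 5 = 4005 (decimal)
Convert XLV (Roman numeral) → 40 + 5 = 45 (decimal)
Compute 4005 ÷ 45 = 89
Convert 89 (decimal) → 89 = 5×16 + 9 → 0x59 (hexadecimal)
0x59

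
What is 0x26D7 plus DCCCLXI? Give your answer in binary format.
Convert 0x26D7 (hexadecimal) → 2×4096 + 6×256 + 13×16 + 7 = 9943 (decimal)
Convert DCCCLXI (Roman numeral) → 500 + 100 + 100 + 100 + 50 + 10 + 1 = 861 (decimal)
Compute 9943 + 861 = 10804
Convert 10804 (decimal) → 10804 = 8192 + 2048 + 512 + 32 + 16 + 4 → 0b10101000110100 (binary)
0b10101000110100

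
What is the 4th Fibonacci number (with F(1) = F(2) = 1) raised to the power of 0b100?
Convert the 4th Fibonacci number (with F(1) = F(2) = 1) (Fibonacci index) → 1, 1, 2, 3 → 3 (decimal)
Convert 0b100 (binary) → 4 (decimal)
Compute 3 ^ 4 = 81
81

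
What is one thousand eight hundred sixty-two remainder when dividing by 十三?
Convert one thousand eight hundred sixty-two (English words) → 1×1000 + 8×100 + 62 = 1862 (decimal)
Convert 十三 (Chinese numeral) → 1×10 + 3 = 13 (decimal)
Compute 1862 mod 13 = 3
3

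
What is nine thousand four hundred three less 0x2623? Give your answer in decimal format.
Convert nine thousand four hundred three (English words) → 9×1000 + 4×100 + 3 = 9403 (decimal)
Convert 0x2623 (hexadecimal) → 2×4096 + 6×256 + 2×16 + 3 = 9763 (decimal)
Compute 9403 - 9763 = -360
-360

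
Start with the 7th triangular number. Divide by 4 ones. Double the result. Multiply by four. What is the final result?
Convert the 7th triangular number (triangular index) → 7×8/2 = 28 (decimal)
Start: 28
Convert 4 ones (place-value notation) → 4 (decimal)
28 ÷ 4 = 7
7 × 2 = 14
Convert four (English words) → 4 (decimal)
14 × 4 = 56
56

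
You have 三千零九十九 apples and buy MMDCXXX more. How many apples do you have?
Convert 三千零九十九 (Chinese numeral) → 3×1000 + 9×10 + 9 = 3099 (decimal)
Convert MMDCXXX (Roman numeral) → 1000 + 1000 + 500 + 100 + 10 + 10 + 10 = 2630 (decimal)
Compute 3099 + 2630 = 5729
5729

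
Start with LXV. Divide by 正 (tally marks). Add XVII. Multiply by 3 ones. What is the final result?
Convert LXV (Roman numeral) → 50 + 10 + 5 = 65 (decimal)
Start: 65
Convert 正 (tally marks) → 5 (decimal)
65 ÷ 5 = 13
Convert XVII (Roman numeral) → 10 + 5 + 1 + 1 = 17 (decimal)
13 + 17 = 30
Convert 3 ones (place-value notation) → 3 (decimal)
30 × 3 = 90
90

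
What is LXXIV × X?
Convert LXXIV (Roman numeral) → 50 + 10 + 10 + 4 = 74 (decimal)
Convert X (Roman numeral) → 10 (decimal)
Compute 74 × 10 = 740
740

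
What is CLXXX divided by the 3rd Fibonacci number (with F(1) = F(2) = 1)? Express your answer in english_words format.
Convert CLXXX (Roman numeral) → 100 + 50 + 10 + 10 + 10 = 180 (decimal)
Convert the 3rd Fibonacci number (with F(1) = F(2) = 1) (Fibonacci index) → 1, 1, 2 → 2 (decimal)
Compute 180 ÷ 2 = 90
Convert 90 (decimal) → ninety (English words)
ninety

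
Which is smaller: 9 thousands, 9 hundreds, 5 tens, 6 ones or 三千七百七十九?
Convert 9 thousands, 9 hundreds, 5 tens, 6 ones (place-value notation) → 9×1000 + 9×100 + 5×10 + 6 = 9956 (decimal)
Convert 三千七百七十九 (Chinese numeral) → 3×1000 + 7×100 + 7×10 + 9 = 3779 (decimal)
Compare 9956 vs 3779: smaller = 3779
3779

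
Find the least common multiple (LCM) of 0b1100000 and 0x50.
Convert 0b1100000 (binary) → 64 + 32 = 96 (decimal)
Convert 0x50 (hexadecimal) → 5×16 = 80 (decimal)
Compute lcm(96, 80) = 480
480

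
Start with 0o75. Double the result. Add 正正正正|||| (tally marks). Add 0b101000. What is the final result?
Convert 0o75 (octal) → 7×8 + 5 = 61 (decimal)
Start: 61
61 × 2 = 122
Convert 正正正正|||| (tally marks) → 5 + 5 + 5 + 5 + 4 = 24 (decimal)
122 + 24 = 146
Convert 0b101000 (binary) → 32 + 8 = 40 (decimal)
146 + 40 = 186
186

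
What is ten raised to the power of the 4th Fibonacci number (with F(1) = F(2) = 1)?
Convert ten (English words) → 10 (decimal)
Convert the 4th Fibonacci number (with F(1) = F(2) = 1) (Fibonacci index) → 1, 1, 2, 3 → 3 (decimal)
Compute 10 ^ 3 = 1000
1000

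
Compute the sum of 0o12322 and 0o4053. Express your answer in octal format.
Convert 0o12322 (octal) → 1×4096 + 2×512 + 3×64 + 2×8 + 2 = 5330 (decimal)
Convert 0o4053 (octal) → 4×512 + 5×8 + 3 = 2091 (decimal)
Compute 5330 + 2091 = 7421
Convert 7421 (decimal) → 7421 = 1×4096 + 6×512 + 3×64 + 7×8 + 5 → 0o16375 (octal)
0o16375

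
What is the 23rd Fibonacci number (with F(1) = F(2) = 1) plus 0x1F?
The 23rd Fibonacci number (with F(1) = F(2) = 1) = 28657
Convert 0x1F (hexadecimal) → 1×16 + 15 = 31 (decimal)
Compute 28657 + 31 = 28688
28688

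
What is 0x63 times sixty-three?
Convert 0x63 (hexadecimal) → 6×16 + 3 = 99 (decimal)
Convert sixty-three (English words) → 63 (decimal)
Compute 99 × 63 = 6237
6237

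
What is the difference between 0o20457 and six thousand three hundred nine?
Convert 0o20457 (octal) → 2×4096 + 4×64 + 5×8 + 7 = 8495 (decimal)
Convert six thousand three hundred nine (English words) → 6×1000 + 3×100 + 9 = 6309 (decimal)
Difference: |8495 - 6309| = 2186
2186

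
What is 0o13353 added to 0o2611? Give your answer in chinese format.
Convert 0o13353 (octal) → 1×4096 + 3×512 + 3×64 + 5×8 + 3 = 5867 (decimal)
Convert 0o2611 (octal) → 2×512 + 6×64 + 1×8 + 1 = 1417 (decimal)
Compute 5867 + 1417 = 7284
Convert 7284 (decimal) → 7284 = 7×1000 + 2×100 + 8×10 + 4 → 七千二百八十四 (Chinese numeral)
七千二百八十四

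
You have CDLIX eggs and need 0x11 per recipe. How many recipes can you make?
Convert CDLIX (Roman numeral) → 400 + 50 + 9 = 459 (decimal)
Convert 0x11 (hexadecimal) → 1×16 + 1 = 17 (decimal)
Compute 459 ÷ 17 = 27
27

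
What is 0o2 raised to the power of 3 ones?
Convert 0o2 (octal) → 2 (decimal)
Convert 3 ones (place-value notation) → 3 (decimal)
Compute 2 ^ 3 = 8
8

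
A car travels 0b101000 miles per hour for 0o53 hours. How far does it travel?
Convert 0b101000 (binary) → 32 + 8 = 40 (decimal)
Convert 0o53 (octal) → 5×8 + 3 = 43 (decimal)
Compute 40 × 43 = 1720
1720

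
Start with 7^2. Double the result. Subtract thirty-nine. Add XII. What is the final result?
Convert 7^2 (power) → 49 (decimal)
Start: 49
49 × 2 = 98
Convert thirty-nine (English words) → 39 (decimal)
98 - 39 = 59
Convert XII (Roman numeral) → 10 + 1 + 1 = 12 (decimal)
59 + 12 = 71
71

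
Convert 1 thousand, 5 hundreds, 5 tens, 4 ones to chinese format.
Convert 1 thousand, 5 hundreds, 5 tens, 4 ones (place-value notation) → 1×1000 + 5×100 + 5×10 + 4 = 1554 (decimal)
Convert 1554 (decimal) → 1554 = 1×1000 + 5×100 + 5×10 + 4 → 一千五百五十四 (Chinese numeral)
一千五百五十四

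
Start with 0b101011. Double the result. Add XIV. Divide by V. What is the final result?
Convert 0b101011 (binary) → 32 + 8 + 2 + 1 = 43 (decimal)
Start: 43
43 × 2 = 86
Convert XIV (Roman numeral) → 10 + 4 = 14 (decimal)
86 + 14 = 100
Convert V (Roman numeral) → 5 (decimal)
100 ÷ 5 = 20
20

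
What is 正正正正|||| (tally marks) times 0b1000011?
Convert 正正正正|||| (tally marks) → 5 + 5 + 5 + 5 + 4 = 24 (decimal)
Convert 0b1000011 (binary) → 64 + 2 + 1 = 67 (decimal)
Compute 24 × 67 = 1608
1608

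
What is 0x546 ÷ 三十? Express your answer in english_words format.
Convert 0x546 (hexadecimal) → 5×256 + 4×16 + 6 = 1350 (decimal)
Convert 三十 (Chinese numeral) → 3×10 = 30 (decimal)
Compute 1350 ÷ 30 = 45
Convert 45 (decimal) → forty-five (English words)
forty-five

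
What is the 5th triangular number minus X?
The 5th triangular number = 5×6/2 = 15
Convert X (Roman numeral) → 10 (decimal)
Compute 15 - 10 = 5
5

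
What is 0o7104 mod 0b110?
Convert 0o7104 (octal) → 7×512 + 1×64 + 4 = 3652 (decimal)
Convert 0b110 (binary) → 4 + 2 = 6 (decimal)
Compute 3652 mod 6 = 4
4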